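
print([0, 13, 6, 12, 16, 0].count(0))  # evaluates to 2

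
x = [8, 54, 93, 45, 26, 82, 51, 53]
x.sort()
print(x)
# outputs [8, 26, 45, 51, 53, 54, 82, 93]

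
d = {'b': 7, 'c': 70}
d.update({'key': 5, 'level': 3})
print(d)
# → {'b': 7, 'c': 70, 'key': 5, 'level': 3}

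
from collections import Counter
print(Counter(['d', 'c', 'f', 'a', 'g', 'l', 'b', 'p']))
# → Counter({'d': 1, 'c': 1, 'f': 1, 'a': 1, 'g': 1, 'l': 1, 'b': 1, 'p': 1})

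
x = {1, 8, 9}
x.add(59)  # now {1, 8, 9, 59}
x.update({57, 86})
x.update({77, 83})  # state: {1, 8, 9, 57, 59, 77, 83, 86}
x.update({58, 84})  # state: {1, 8, 9, 57, 58, 59, 77, 83, 84, 86}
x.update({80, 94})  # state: {1, 8, 9, 57, 58, 59, 77, 80, 83, 84, 86, 94}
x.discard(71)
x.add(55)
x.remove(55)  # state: {1, 8, 9, 57, 58, 59, 77, 80, 83, 84, 86, 94}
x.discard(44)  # {1, 8, 9, 57, 58, 59, 77, 80, 83, 84, 86, 94}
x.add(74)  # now {1, 8, 9, 57, 58, 59, 74, 77, 80, 83, 84, 86, 94}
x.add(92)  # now {1, 8, 9, 57, 58, 59, 74, 77, 80, 83, 84, 86, 92, 94}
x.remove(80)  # {1, 8, 9, 57, 58, 59, 74, 77, 83, 84, 86, 92, 94}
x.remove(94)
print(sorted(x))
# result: [1, 8, 9, 57, 58, 59, 74, 77, 83, 84, 86, 92]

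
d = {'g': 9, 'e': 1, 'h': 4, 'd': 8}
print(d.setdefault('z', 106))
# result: 106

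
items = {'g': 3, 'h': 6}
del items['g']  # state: {'h': 6}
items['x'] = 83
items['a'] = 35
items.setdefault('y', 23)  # 23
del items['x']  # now {'h': 6, 'a': 35, 'y': 23}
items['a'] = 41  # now {'h': 6, 'a': 41, 'y': 23}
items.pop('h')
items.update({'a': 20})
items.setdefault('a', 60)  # 20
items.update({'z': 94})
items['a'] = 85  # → {'a': 85, 'y': 23, 'z': 94}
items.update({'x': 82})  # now {'a': 85, 'y': 23, 'z': 94, 'x': 82}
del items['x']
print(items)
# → {'a': 85, 'y': 23, 'z': 94}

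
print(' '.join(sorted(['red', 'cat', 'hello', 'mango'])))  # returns cat hello mango red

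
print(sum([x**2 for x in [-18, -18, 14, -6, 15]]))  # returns 1105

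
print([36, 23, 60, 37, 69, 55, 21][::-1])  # [21, 55, 69, 37, 60, 23, 36]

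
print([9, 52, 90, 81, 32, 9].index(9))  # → 0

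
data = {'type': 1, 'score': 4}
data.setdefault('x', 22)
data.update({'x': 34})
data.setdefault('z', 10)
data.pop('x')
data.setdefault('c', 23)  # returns 23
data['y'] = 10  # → {'type': 1, 'score': 4, 'z': 10, 'c': 23, 'y': 10}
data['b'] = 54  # {'type': 1, 'score': 4, 'z': 10, 'c': 23, 'y': 10, 'b': 54}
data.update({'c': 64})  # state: {'type': 1, 'score': 4, 'z': 10, 'c': 64, 'y': 10, 'b': 54}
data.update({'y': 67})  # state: {'type': 1, 'score': 4, 'z': 10, 'c': 64, 'y': 67, 'b': 54}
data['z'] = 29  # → {'type': 1, 'score': 4, 'z': 29, 'c': 64, 'y': 67, 'b': 54}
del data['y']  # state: {'type': 1, 'score': 4, 'z': 29, 'c': 64, 'b': 54}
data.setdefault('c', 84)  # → 64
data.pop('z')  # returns 29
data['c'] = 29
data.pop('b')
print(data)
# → {'type': 1, 'score': 4, 'c': 29}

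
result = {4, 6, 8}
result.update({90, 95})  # {4, 6, 8, 90, 95}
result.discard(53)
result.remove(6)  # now {4, 8, 90, 95}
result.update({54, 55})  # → {4, 8, 54, 55, 90, 95}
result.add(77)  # {4, 8, 54, 55, 77, 90, 95}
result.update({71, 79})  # {4, 8, 54, 55, 71, 77, 79, 90, 95}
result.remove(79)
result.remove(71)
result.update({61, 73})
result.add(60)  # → {4, 8, 54, 55, 60, 61, 73, 77, 90, 95}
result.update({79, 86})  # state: {4, 8, 54, 55, 60, 61, 73, 77, 79, 86, 90, 95}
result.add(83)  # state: {4, 8, 54, 55, 60, 61, 73, 77, 79, 83, 86, 90, 95}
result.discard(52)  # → {4, 8, 54, 55, 60, 61, 73, 77, 79, 83, 86, 90, 95}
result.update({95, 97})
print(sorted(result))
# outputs [4, 8, 54, 55, 60, 61, 73, 77, 79, 83, 86, 90, 95, 97]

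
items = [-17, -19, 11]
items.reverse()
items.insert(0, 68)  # [68, 11, -19, -17]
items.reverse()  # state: [-17, -19, 11, 68]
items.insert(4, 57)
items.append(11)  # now [-17, -19, 11, 68, 57, 11]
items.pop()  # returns 11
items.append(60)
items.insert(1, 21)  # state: [-17, 21, -19, 11, 68, 57, 60]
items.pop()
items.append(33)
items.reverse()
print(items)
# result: [33, 57, 68, 11, -19, 21, -17]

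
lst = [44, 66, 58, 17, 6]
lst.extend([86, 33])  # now [44, 66, 58, 17, 6, 86, 33]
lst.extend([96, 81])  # [44, 66, 58, 17, 6, 86, 33, 96, 81]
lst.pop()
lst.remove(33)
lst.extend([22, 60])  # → [44, 66, 58, 17, 6, 86, 96, 22, 60]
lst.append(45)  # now [44, 66, 58, 17, 6, 86, 96, 22, 60, 45]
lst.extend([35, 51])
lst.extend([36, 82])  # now [44, 66, 58, 17, 6, 86, 96, 22, 60, 45, 35, 51, 36, 82]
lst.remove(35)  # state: [44, 66, 58, 17, 6, 86, 96, 22, 60, 45, 51, 36, 82]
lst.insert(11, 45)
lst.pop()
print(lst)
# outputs [44, 66, 58, 17, 6, 86, 96, 22, 60, 45, 51, 45, 36]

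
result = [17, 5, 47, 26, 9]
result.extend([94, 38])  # [17, 5, 47, 26, 9, 94, 38]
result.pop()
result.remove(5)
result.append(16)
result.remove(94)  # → [17, 47, 26, 9, 16]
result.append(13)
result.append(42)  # [17, 47, 26, 9, 16, 13, 42]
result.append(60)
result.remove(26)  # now [17, 47, 9, 16, 13, 42, 60]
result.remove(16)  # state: [17, 47, 9, 13, 42, 60]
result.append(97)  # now [17, 47, 9, 13, 42, 60, 97]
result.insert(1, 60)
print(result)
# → [17, 60, 47, 9, 13, 42, 60, 97]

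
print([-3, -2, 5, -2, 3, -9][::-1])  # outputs [-9, 3, -2, 5, -2, -3]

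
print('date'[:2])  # da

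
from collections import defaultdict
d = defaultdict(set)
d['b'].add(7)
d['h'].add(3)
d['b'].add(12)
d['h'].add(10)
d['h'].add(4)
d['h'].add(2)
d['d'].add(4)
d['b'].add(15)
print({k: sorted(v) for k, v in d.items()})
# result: {'b': [7, 12, 15], 'h': [2, 3, 4, 10], 'd': [4]}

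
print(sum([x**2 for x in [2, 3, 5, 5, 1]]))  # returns 64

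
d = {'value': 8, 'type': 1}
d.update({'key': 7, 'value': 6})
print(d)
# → {'value': 6, 'type': 1, 'key': 7}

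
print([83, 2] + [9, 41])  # [83, 2, 9, 41]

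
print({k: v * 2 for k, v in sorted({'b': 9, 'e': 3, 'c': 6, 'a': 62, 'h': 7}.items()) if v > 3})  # {'a': 124, 'b': 18, 'c': 12, 'h': 14}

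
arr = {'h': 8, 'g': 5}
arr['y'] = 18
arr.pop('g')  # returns 5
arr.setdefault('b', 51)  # 51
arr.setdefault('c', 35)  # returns 35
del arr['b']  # {'h': 8, 'y': 18, 'c': 35}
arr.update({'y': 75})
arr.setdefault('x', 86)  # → 86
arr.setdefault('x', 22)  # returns 86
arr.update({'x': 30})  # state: {'h': 8, 'y': 75, 'c': 35, 'x': 30}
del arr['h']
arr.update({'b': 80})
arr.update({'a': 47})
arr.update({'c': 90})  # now {'y': 75, 'c': 90, 'x': 30, 'b': 80, 'a': 47}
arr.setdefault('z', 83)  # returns 83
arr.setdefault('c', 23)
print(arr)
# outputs {'y': 75, 'c': 90, 'x': 30, 'b': 80, 'a': 47, 'z': 83}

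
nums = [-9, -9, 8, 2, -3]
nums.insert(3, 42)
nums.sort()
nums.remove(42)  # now [-9, -9, -3, 2, 8]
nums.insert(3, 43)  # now [-9, -9, -3, 43, 2, 8]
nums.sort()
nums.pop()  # 43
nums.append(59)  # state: [-9, -9, -3, 2, 8, 59]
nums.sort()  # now [-9, -9, -3, 2, 8, 59]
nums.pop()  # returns 59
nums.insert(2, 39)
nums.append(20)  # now [-9, -9, 39, -3, 2, 8, 20]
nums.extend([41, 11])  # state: [-9, -9, 39, -3, 2, 8, 20, 41, 11]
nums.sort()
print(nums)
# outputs [-9, -9, -3, 2, 8, 11, 20, 39, 41]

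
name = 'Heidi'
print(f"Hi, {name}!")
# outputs Hi, Heidi!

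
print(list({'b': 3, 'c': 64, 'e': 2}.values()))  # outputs [3, 64, 2]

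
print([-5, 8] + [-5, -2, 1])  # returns [-5, 8, -5, -2, 1]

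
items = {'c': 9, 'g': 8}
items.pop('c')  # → 9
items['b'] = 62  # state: {'g': 8, 'b': 62}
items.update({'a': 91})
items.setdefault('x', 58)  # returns 58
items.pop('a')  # 91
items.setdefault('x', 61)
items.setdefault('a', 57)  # 57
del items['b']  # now {'g': 8, 'x': 58, 'a': 57}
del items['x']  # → {'g': 8, 'a': 57}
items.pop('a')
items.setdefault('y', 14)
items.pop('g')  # 8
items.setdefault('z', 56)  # 56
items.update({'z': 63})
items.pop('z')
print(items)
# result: {'y': 14}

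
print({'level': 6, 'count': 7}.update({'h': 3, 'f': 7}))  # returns None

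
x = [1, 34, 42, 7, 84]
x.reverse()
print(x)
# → [84, 7, 42, 34, 1]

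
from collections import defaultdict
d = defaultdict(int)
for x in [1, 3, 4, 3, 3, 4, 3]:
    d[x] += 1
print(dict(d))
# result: {1: 1, 3: 4, 4: 2}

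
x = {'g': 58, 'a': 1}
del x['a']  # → {'g': 58}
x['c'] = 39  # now {'g': 58, 'c': 39}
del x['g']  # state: {'c': 39}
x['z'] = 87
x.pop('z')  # 87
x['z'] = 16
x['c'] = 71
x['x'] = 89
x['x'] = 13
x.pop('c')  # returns 71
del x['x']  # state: {'z': 16}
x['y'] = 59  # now {'z': 16, 'y': 59}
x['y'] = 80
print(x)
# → {'z': 16, 'y': 80}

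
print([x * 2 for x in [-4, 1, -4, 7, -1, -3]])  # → [-8, 2, -8, 14, -2, -6]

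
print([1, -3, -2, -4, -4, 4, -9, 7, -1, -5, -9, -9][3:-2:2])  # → [-4, 4, 7, -5]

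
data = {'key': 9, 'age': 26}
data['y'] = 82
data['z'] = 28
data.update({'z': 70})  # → {'key': 9, 'age': 26, 'y': 82, 'z': 70}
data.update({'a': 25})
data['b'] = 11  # {'key': 9, 'age': 26, 'y': 82, 'z': 70, 'a': 25, 'b': 11}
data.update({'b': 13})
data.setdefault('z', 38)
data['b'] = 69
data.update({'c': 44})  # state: {'key': 9, 'age': 26, 'y': 82, 'z': 70, 'a': 25, 'b': 69, 'c': 44}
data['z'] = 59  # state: {'key': 9, 'age': 26, 'y': 82, 'z': 59, 'a': 25, 'b': 69, 'c': 44}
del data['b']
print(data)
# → {'key': 9, 'age': 26, 'y': 82, 'z': 59, 'a': 25, 'c': 44}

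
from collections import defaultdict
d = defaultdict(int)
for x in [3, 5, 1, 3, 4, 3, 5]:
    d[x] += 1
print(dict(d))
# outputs {3: 3, 5: 2, 1: 1, 4: 1}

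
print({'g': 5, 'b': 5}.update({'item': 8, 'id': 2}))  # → None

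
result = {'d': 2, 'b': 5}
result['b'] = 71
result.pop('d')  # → 2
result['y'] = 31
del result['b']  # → {'y': 31}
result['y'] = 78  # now {'y': 78}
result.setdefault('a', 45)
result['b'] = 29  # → {'y': 78, 'a': 45, 'b': 29}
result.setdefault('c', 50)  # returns 50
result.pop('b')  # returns 29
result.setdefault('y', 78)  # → 78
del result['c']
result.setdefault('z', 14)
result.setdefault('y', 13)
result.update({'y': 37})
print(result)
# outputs {'y': 37, 'a': 45, 'z': 14}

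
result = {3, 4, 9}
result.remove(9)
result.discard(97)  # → {3, 4}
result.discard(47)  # {3, 4}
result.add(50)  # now {3, 4, 50}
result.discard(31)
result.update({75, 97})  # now {3, 4, 50, 75, 97}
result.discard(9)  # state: {3, 4, 50, 75, 97}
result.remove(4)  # {3, 50, 75, 97}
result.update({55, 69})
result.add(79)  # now {3, 50, 55, 69, 75, 79, 97}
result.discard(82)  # {3, 50, 55, 69, 75, 79, 97}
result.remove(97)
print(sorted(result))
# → [3, 50, 55, 69, 75, 79]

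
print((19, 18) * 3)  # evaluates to (19, 18, 19, 18, 19, 18)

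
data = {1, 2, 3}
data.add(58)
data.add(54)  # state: {1, 2, 3, 54, 58}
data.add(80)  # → {1, 2, 3, 54, 58, 80}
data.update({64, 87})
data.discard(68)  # {1, 2, 3, 54, 58, 64, 80, 87}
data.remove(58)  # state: {1, 2, 3, 54, 64, 80, 87}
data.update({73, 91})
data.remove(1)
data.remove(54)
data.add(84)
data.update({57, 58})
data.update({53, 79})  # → {2, 3, 53, 57, 58, 64, 73, 79, 80, 84, 87, 91}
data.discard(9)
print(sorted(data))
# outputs [2, 3, 53, 57, 58, 64, 73, 79, 80, 84, 87, 91]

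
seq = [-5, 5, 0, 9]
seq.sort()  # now [-5, 0, 5, 9]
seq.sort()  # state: [-5, 0, 5, 9]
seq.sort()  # [-5, 0, 5, 9]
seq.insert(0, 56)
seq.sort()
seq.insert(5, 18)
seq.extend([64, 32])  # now [-5, 0, 5, 9, 56, 18, 64, 32]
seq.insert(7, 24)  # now [-5, 0, 5, 9, 56, 18, 64, 24, 32]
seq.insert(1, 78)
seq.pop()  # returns 32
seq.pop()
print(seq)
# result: [-5, 78, 0, 5, 9, 56, 18, 64]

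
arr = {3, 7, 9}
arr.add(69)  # {3, 7, 9, 69}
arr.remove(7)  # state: {3, 9, 69}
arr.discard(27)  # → {3, 9, 69}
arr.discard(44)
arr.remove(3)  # {9, 69}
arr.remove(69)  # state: {9}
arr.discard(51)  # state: {9}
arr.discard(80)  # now {9}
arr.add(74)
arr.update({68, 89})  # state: {9, 68, 74, 89}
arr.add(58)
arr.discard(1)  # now {9, 58, 68, 74, 89}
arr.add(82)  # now {9, 58, 68, 74, 82, 89}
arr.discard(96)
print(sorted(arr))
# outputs [9, 58, 68, 74, 82, 89]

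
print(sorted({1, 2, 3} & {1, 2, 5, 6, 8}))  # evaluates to [1, 2]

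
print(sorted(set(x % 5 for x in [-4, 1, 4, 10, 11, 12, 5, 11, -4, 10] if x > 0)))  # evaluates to [0, 1, 2, 4]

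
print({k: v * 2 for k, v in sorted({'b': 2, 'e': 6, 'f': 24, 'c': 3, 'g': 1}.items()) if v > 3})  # {'e': 12, 'f': 48}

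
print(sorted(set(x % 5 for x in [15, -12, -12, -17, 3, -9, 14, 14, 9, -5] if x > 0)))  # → [0, 3, 4]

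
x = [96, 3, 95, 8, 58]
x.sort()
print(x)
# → [3, 8, 58, 95, 96]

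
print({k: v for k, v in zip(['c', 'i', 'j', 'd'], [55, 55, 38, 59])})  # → {'c': 55, 'i': 55, 'j': 38, 'd': 59}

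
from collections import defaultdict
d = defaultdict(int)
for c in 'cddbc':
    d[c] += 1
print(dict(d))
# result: {'c': 2, 'd': 2, 'b': 1}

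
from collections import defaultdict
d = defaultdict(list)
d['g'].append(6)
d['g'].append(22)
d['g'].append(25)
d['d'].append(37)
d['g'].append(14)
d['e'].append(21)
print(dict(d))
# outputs {'g': [6, 22, 25, 14], 'd': [37], 'e': [21]}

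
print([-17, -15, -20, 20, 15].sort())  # None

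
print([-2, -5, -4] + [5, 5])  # [-2, -5, -4, 5, 5]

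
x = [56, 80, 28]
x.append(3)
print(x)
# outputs [56, 80, 28, 3]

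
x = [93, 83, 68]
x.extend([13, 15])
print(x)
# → [93, 83, 68, 13, 15]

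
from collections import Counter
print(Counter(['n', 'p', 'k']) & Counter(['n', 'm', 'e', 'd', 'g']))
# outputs Counter({'n': 1})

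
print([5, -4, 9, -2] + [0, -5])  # [5, -4, 9, -2, 0, -5]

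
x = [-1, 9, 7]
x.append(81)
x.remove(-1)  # [9, 7, 81]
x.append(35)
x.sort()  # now [7, 9, 35, 81]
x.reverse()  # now [81, 35, 9, 7]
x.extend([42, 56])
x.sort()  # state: [7, 9, 35, 42, 56, 81]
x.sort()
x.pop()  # 81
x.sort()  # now [7, 9, 35, 42, 56]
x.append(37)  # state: [7, 9, 35, 42, 56, 37]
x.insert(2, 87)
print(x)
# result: [7, 9, 87, 35, 42, 56, 37]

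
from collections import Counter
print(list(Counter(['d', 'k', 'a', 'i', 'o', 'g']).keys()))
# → ['d', 'k', 'a', 'i', 'o', 'g']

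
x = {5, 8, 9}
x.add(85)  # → {5, 8, 9, 85}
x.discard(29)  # {5, 8, 9, 85}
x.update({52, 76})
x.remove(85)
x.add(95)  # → {5, 8, 9, 52, 76, 95}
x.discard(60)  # {5, 8, 9, 52, 76, 95}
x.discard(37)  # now {5, 8, 9, 52, 76, 95}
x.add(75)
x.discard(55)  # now {5, 8, 9, 52, 75, 76, 95}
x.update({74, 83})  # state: {5, 8, 9, 52, 74, 75, 76, 83, 95}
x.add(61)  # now {5, 8, 9, 52, 61, 74, 75, 76, 83, 95}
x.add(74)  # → {5, 8, 9, 52, 61, 74, 75, 76, 83, 95}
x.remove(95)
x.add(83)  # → {5, 8, 9, 52, 61, 74, 75, 76, 83}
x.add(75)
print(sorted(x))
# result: [5, 8, 9, 52, 61, 74, 75, 76, 83]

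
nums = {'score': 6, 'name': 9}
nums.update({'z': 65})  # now {'score': 6, 'name': 9, 'z': 65}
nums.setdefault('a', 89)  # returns 89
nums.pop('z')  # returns 65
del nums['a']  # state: {'score': 6, 'name': 9}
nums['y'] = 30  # {'score': 6, 'name': 9, 'y': 30}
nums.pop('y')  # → 30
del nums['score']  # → {'name': 9}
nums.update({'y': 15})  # {'name': 9, 'y': 15}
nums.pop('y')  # 15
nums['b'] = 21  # {'name': 9, 'b': 21}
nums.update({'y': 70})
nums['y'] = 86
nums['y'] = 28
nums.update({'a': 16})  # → {'name': 9, 'b': 21, 'y': 28, 'a': 16}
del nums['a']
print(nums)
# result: {'name': 9, 'b': 21, 'y': 28}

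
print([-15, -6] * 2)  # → [-15, -6, -15, -6]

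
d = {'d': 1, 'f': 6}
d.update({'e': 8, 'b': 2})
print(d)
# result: {'d': 1, 'f': 6, 'e': 8, 'b': 2}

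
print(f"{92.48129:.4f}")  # 92.4813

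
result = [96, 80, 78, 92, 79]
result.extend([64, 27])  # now [96, 80, 78, 92, 79, 64, 27]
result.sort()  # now [27, 64, 78, 79, 80, 92, 96]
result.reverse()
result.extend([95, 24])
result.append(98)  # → [96, 92, 80, 79, 78, 64, 27, 95, 24, 98]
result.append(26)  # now [96, 92, 80, 79, 78, 64, 27, 95, 24, 98, 26]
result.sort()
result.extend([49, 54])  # [24, 26, 27, 64, 78, 79, 80, 92, 95, 96, 98, 49, 54]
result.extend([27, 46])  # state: [24, 26, 27, 64, 78, 79, 80, 92, 95, 96, 98, 49, 54, 27, 46]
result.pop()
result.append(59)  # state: [24, 26, 27, 64, 78, 79, 80, 92, 95, 96, 98, 49, 54, 27, 59]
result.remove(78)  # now [24, 26, 27, 64, 79, 80, 92, 95, 96, 98, 49, 54, 27, 59]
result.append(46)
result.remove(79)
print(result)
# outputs [24, 26, 27, 64, 80, 92, 95, 96, 98, 49, 54, 27, 59, 46]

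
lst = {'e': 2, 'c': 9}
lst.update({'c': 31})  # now {'e': 2, 'c': 31}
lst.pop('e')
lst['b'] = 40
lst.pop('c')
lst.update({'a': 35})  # {'b': 40, 'a': 35}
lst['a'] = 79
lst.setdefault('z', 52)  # 52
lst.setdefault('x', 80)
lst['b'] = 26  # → {'b': 26, 'a': 79, 'z': 52, 'x': 80}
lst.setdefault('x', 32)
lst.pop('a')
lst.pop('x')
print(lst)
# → {'b': 26, 'z': 52}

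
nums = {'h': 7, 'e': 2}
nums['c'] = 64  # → {'h': 7, 'e': 2, 'c': 64}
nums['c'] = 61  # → {'h': 7, 'e': 2, 'c': 61}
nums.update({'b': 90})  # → {'h': 7, 'e': 2, 'c': 61, 'b': 90}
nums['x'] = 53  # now {'h': 7, 'e': 2, 'c': 61, 'b': 90, 'x': 53}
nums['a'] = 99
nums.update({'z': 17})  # {'h': 7, 'e': 2, 'c': 61, 'b': 90, 'x': 53, 'a': 99, 'z': 17}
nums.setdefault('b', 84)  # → 90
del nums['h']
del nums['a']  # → {'e': 2, 'c': 61, 'b': 90, 'x': 53, 'z': 17}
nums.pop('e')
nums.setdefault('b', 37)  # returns 90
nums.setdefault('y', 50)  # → 50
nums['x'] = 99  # {'c': 61, 'b': 90, 'x': 99, 'z': 17, 'y': 50}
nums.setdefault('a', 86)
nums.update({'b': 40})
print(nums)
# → {'c': 61, 'b': 40, 'x': 99, 'z': 17, 'y': 50, 'a': 86}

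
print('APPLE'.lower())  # apple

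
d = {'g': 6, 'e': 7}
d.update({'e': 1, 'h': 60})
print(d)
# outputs {'g': 6, 'e': 1, 'h': 60}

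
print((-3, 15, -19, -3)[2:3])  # (-19,)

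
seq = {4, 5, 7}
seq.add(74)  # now {4, 5, 7, 74}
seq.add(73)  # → {4, 5, 7, 73, 74}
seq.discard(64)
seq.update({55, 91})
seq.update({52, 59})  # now {4, 5, 7, 52, 55, 59, 73, 74, 91}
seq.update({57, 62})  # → {4, 5, 7, 52, 55, 57, 59, 62, 73, 74, 91}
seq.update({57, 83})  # {4, 5, 7, 52, 55, 57, 59, 62, 73, 74, 83, 91}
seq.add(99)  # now {4, 5, 7, 52, 55, 57, 59, 62, 73, 74, 83, 91, 99}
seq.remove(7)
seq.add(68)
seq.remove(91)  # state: {4, 5, 52, 55, 57, 59, 62, 68, 73, 74, 83, 99}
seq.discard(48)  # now {4, 5, 52, 55, 57, 59, 62, 68, 73, 74, 83, 99}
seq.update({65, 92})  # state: {4, 5, 52, 55, 57, 59, 62, 65, 68, 73, 74, 83, 92, 99}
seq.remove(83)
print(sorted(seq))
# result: [4, 5, 52, 55, 57, 59, 62, 65, 68, 73, 74, 92, 99]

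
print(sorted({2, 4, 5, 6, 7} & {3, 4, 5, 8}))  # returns [4, 5]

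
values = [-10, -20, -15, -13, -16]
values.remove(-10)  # [-20, -15, -13, -16]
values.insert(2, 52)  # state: [-20, -15, 52, -13, -16]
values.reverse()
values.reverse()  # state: [-20, -15, 52, -13, -16]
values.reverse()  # [-16, -13, 52, -15, -20]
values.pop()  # -20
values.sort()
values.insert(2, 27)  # [-16, -15, 27, -13, 52]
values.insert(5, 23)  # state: [-16, -15, 27, -13, 52, 23]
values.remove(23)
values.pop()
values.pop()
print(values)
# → [-16, -15, 27]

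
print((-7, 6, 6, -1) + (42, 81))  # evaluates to (-7, 6, 6, -1, 42, 81)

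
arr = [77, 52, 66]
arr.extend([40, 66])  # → [77, 52, 66, 40, 66]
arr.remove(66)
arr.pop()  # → 66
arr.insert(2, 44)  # [77, 52, 44, 40]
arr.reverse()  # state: [40, 44, 52, 77]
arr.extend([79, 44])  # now [40, 44, 52, 77, 79, 44]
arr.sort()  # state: [40, 44, 44, 52, 77, 79]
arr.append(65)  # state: [40, 44, 44, 52, 77, 79, 65]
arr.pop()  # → 65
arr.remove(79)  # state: [40, 44, 44, 52, 77]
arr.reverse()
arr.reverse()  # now [40, 44, 44, 52, 77]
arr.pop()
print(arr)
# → [40, 44, 44, 52]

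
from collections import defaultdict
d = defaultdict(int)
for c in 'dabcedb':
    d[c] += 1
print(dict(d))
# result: {'d': 2, 'a': 1, 'b': 2, 'c': 1, 'e': 1}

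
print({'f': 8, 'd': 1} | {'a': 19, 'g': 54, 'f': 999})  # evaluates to {'f': 999, 'd': 1, 'a': 19, 'g': 54}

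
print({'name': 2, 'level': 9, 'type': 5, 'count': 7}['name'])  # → 2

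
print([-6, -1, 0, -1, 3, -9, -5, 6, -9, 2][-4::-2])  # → [-5, 3, 0, -6]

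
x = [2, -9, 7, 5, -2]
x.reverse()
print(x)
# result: [-2, 5, 7, -9, 2]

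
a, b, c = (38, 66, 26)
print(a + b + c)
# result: 130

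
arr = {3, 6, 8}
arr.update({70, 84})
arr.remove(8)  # {3, 6, 70, 84}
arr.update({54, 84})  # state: {3, 6, 54, 70, 84}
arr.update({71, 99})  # {3, 6, 54, 70, 71, 84, 99}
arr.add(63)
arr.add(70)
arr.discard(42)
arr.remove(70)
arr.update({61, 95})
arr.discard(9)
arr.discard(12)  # {3, 6, 54, 61, 63, 71, 84, 95, 99}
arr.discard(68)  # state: {3, 6, 54, 61, 63, 71, 84, 95, 99}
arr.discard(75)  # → {3, 6, 54, 61, 63, 71, 84, 95, 99}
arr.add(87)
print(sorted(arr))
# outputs [3, 6, 54, 61, 63, 71, 84, 87, 95, 99]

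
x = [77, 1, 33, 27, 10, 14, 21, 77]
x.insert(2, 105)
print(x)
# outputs [77, 1, 105, 33, 27, 10, 14, 21, 77]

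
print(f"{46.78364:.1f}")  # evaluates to 46.8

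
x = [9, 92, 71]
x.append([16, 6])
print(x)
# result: [9, 92, 71, [16, 6]]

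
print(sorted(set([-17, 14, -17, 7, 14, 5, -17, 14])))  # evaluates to [-17, 5, 7, 14]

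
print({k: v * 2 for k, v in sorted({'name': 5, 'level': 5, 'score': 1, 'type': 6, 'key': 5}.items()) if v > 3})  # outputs {'key': 10, 'level': 10, 'name': 10, 'type': 12}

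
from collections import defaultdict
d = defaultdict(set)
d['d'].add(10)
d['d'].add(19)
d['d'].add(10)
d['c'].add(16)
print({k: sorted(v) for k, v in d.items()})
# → {'d': [10, 19], 'c': [16]}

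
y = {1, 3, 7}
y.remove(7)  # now {1, 3}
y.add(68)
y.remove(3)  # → {1, 68}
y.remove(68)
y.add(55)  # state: {1, 55}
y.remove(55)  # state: {1}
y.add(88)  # {1, 88}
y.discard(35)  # {1, 88}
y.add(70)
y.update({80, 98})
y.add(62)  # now {1, 62, 70, 80, 88, 98}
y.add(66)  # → {1, 62, 66, 70, 80, 88, 98}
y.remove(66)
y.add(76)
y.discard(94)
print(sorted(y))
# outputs [1, 62, 70, 76, 80, 88, 98]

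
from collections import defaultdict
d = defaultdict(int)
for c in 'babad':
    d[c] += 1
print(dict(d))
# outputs {'b': 2, 'a': 2, 'd': 1}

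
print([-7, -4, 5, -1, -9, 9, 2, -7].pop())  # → -7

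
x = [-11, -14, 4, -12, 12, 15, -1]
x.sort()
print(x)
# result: [-14, -12, -11, -1, 4, 12, 15]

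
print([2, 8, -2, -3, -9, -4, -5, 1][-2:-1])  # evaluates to [-5]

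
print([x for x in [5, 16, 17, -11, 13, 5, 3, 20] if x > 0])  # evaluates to [5, 16, 17, 13, 5, 3, 20]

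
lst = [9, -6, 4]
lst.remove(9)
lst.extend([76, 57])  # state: [-6, 4, 76, 57]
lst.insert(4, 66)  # [-6, 4, 76, 57, 66]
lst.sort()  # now [-6, 4, 57, 66, 76]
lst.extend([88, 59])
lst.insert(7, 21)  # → [-6, 4, 57, 66, 76, 88, 59, 21]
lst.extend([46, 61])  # [-6, 4, 57, 66, 76, 88, 59, 21, 46, 61]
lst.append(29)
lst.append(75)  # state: [-6, 4, 57, 66, 76, 88, 59, 21, 46, 61, 29, 75]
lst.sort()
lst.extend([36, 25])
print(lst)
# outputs [-6, 4, 21, 29, 46, 57, 59, 61, 66, 75, 76, 88, 36, 25]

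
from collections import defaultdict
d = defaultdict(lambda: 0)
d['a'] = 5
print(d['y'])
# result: 0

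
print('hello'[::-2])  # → olh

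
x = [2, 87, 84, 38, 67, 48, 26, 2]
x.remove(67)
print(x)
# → [2, 87, 84, 38, 48, 26, 2]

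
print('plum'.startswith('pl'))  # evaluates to True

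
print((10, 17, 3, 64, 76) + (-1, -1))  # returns (10, 17, 3, 64, 76, -1, -1)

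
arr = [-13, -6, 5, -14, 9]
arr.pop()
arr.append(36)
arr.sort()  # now [-14, -13, -6, 5, 36]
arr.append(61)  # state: [-14, -13, -6, 5, 36, 61]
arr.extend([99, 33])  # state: [-14, -13, -6, 5, 36, 61, 99, 33]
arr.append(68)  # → [-14, -13, -6, 5, 36, 61, 99, 33, 68]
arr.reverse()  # [68, 33, 99, 61, 36, 5, -6, -13, -14]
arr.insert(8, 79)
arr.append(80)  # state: [68, 33, 99, 61, 36, 5, -6, -13, 79, -14, 80]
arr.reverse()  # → [80, -14, 79, -13, -6, 5, 36, 61, 99, 33, 68]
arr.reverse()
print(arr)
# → [68, 33, 99, 61, 36, 5, -6, -13, 79, -14, 80]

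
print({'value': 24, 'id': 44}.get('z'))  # None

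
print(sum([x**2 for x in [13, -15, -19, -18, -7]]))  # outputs 1128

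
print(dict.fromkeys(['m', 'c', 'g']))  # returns {'m': None, 'c': None, 'g': None}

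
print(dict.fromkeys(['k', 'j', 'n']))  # {'k': None, 'j': None, 'n': None}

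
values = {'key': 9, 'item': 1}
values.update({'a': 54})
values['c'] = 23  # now {'key': 9, 'item': 1, 'a': 54, 'c': 23}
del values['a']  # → {'key': 9, 'item': 1, 'c': 23}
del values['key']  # {'item': 1, 'c': 23}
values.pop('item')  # 1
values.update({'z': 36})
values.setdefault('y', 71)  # 71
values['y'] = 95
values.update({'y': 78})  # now {'c': 23, 'z': 36, 'y': 78}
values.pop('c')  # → 23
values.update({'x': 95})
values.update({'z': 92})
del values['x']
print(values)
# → {'z': 92, 'y': 78}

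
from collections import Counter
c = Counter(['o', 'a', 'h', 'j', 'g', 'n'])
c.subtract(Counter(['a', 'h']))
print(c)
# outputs Counter({'o': 1, 'j': 1, 'g': 1, 'n': 1, 'a': 0, 'h': 0})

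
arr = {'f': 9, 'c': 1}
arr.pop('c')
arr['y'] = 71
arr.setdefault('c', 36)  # 36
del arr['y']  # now {'f': 9, 'c': 36}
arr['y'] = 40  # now {'f': 9, 'c': 36, 'y': 40}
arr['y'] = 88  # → {'f': 9, 'c': 36, 'y': 88}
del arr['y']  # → {'f': 9, 'c': 36}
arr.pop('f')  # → 9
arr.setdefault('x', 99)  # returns 99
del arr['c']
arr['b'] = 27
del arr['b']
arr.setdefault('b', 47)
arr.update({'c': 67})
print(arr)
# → {'x': 99, 'b': 47, 'c': 67}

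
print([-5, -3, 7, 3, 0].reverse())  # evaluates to None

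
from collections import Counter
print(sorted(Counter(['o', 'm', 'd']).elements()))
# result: ['d', 'm', 'o']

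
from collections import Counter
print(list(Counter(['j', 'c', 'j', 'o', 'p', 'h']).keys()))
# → ['j', 'c', 'o', 'p', 'h']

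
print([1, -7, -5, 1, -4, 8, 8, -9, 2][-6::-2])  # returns [1, -7]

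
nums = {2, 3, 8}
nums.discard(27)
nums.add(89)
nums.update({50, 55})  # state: {2, 3, 8, 50, 55, 89}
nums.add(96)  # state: {2, 3, 8, 50, 55, 89, 96}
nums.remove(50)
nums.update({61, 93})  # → {2, 3, 8, 55, 61, 89, 93, 96}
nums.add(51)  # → {2, 3, 8, 51, 55, 61, 89, 93, 96}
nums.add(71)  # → {2, 3, 8, 51, 55, 61, 71, 89, 93, 96}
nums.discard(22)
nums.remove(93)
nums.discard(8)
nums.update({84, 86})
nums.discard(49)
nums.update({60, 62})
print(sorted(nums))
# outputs [2, 3, 51, 55, 60, 61, 62, 71, 84, 86, 89, 96]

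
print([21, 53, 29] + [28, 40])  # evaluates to [21, 53, 29, 28, 40]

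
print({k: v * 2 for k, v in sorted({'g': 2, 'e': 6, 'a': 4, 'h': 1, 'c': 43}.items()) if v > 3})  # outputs {'a': 8, 'c': 86, 'e': 12}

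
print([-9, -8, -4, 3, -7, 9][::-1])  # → [9, -7, 3, -4, -8, -9]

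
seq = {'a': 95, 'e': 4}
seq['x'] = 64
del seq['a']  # {'e': 4, 'x': 64}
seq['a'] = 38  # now {'e': 4, 'x': 64, 'a': 38}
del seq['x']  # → {'e': 4, 'a': 38}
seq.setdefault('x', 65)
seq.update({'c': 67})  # {'e': 4, 'a': 38, 'x': 65, 'c': 67}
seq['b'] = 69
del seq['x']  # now {'e': 4, 'a': 38, 'c': 67, 'b': 69}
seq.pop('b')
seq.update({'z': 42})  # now {'e': 4, 'a': 38, 'c': 67, 'z': 42}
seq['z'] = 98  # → {'e': 4, 'a': 38, 'c': 67, 'z': 98}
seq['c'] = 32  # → {'e': 4, 'a': 38, 'c': 32, 'z': 98}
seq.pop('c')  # 32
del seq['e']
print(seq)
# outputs {'a': 38, 'z': 98}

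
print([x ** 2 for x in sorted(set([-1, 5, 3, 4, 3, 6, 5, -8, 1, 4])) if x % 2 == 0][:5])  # [64, 16, 36]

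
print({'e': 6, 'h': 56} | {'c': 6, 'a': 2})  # {'e': 6, 'h': 56, 'c': 6, 'a': 2}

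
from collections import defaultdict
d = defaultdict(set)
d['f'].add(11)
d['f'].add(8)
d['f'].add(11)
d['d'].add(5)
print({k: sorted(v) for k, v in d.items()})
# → {'f': [8, 11], 'd': [5]}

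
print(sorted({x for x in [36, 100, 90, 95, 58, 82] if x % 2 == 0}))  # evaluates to [36, 58, 82, 90, 100]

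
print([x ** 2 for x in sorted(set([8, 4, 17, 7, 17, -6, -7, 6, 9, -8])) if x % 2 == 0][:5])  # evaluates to [64, 36, 16, 36, 64]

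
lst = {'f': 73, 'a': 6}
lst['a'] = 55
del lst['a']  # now {'f': 73}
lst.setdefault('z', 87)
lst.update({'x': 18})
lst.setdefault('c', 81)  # 81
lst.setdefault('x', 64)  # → 18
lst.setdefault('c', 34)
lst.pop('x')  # 18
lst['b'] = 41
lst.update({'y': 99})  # {'f': 73, 'z': 87, 'c': 81, 'b': 41, 'y': 99}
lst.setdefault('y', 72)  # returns 99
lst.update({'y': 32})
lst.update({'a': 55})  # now {'f': 73, 'z': 87, 'c': 81, 'b': 41, 'y': 32, 'a': 55}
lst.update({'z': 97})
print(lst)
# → {'f': 73, 'z': 97, 'c': 81, 'b': 41, 'y': 32, 'a': 55}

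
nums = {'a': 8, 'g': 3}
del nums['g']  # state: {'a': 8}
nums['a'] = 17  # {'a': 17}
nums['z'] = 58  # {'a': 17, 'z': 58}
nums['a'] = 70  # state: {'a': 70, 'z': 58}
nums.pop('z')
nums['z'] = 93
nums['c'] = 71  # {'a': 70, 'z': 93, 'c': 71}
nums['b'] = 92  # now {'a': 70, 'z': 93, 'c': 71, 'b': 92}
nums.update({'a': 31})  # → {'a': 31, 'z': 93, 'c': 71, 'b': 92}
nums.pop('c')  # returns 71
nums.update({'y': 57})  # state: {'a': 31, 'z': 93, 'b': 92, 'y': 57}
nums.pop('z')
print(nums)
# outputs {'a': 31, 'b': 92, 'y': 57}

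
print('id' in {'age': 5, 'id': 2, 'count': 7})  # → True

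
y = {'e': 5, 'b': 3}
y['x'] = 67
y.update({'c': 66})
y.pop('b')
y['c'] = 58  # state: {'e': 5, 'x': 67, 'c': 58}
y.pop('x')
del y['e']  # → {'c': 58}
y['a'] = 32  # {'c': 58, 'a': 32}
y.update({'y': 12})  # {'c': 58, 'a': 32, 'y': 12}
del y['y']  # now {'c': 58, 'a': 32}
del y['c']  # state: {'a': 32}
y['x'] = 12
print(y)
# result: {'a': 32, 'x': 12}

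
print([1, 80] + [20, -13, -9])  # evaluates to [1, 80, 20, -13, -9]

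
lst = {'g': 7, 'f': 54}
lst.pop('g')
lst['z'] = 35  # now {'f': 54, 'z': 35}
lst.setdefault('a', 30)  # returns 30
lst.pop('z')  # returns 35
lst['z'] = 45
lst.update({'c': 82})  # {'f': 54, 'a': 30, 'z': 45, 'c': 82}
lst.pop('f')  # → 54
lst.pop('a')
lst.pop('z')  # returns 45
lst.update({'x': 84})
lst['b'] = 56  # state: {'c': 82, 'x': 84, 'b': 56}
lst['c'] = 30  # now {'c': 30, 'x': 84, 'b': 56}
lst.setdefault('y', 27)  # 27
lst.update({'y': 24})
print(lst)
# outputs {'c': 30, 'x': 84, 'b': 56, 'y': 24}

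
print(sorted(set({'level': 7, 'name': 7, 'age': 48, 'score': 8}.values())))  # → [7, 8, 48]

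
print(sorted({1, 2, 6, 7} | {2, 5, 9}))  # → [1, 2, 5, 6, 7, 9]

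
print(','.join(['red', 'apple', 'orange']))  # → red,apple,orange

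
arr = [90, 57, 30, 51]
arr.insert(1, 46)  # [90, 46, 57, 30, 51]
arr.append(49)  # [90, 46, 57, 30, 51, 49]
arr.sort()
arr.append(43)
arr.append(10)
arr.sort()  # [10, 30, 43, 46, 49, 51, 57, 90]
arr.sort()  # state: [10, 30, 43, 46, 49, 51, 57, 90]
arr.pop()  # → 90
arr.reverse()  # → [57, 51, 49, 46, 43, 30, 10]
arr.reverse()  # [10, 30, 43, 46, 49, 51, 57]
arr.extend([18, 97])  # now [10, 30, 43, 46, 49, 51, 57, 18, 97]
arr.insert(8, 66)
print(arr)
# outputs [10, 30, 43, 46, 49, 51, 57, 18, 66, 97]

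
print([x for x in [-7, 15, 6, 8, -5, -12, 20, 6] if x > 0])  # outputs [15, 6, 8, 20, 6]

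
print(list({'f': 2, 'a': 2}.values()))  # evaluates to [2, 2]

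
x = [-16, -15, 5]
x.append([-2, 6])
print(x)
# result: [-16, -15, 5, [-2, 6]]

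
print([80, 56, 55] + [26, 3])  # [80, 56, 55, 26, 3]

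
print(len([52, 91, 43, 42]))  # 4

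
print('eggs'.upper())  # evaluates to EGGS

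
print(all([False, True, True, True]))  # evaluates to False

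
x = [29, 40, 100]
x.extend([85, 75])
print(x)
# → [29, 40, 100, 85, 75]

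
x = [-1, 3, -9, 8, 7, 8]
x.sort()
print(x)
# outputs [-9, -1, 3, 7, 8, 8]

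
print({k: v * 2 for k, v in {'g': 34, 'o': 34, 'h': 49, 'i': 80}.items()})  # {'g': 68, 'o': 68, 'h': 98, 'i': 160}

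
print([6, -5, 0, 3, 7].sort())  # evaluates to None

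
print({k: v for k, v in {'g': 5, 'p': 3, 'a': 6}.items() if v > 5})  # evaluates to {'a': 6}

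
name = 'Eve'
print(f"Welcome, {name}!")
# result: Welcome, Eve!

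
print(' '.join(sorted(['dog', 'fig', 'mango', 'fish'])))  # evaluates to dog fig fish mango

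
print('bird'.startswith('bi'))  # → True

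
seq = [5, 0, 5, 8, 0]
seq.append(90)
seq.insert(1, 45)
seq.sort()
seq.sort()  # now [0, 0, 5, 5, 8, 45, 90]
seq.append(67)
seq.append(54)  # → [0, 0, 5, 5, 8, 45, 90, 67, 54]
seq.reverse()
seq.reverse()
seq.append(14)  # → [0, 0, 5, 5, 8, 45, 90, 67, 54, 14]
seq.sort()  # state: [0, 0, 5, 5, 8, 14, 45, 54, 67, 90]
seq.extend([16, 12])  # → [0, 0, 5, 5, 8, 14, 45, 54, 67, 90, 16, 12]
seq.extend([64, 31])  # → [0, 0, 5, 5, 8, 14, 45, 54, 67, 90, 16, 12, 64, 31]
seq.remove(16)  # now [0, 0, 5, 5, 8, 14, 45, 54, 67, 90, 12, 64, 31]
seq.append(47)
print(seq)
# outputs [0, 0, 5, 5, 8, 14, 45, 54, 67, 90, 12, 64, 31, 47]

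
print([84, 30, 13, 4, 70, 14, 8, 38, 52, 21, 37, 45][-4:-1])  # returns [52, 21, 37]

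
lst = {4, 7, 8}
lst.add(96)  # {4, 7, 8, 96}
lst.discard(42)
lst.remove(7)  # {4, 8, 96}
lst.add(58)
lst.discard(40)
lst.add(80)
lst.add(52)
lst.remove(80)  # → {4, 8, 52, 58, 96}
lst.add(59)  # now {4, 8, 52, 58, 59, 96}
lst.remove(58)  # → {4, 8, 52, 59, 96}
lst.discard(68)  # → {4, 8, 52, 59, 96}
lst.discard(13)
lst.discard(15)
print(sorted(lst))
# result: [4, 8, 52, 59, 96]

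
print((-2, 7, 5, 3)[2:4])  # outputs (5, 3)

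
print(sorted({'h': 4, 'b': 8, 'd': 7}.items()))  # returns [('b', 8), ('d', 7), ('h', 4)]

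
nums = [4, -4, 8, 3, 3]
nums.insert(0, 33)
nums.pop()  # 3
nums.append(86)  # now [33, 4, -4, 8, 3, 86]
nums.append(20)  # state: [33, 4, -4, 8, 3, 86, 20]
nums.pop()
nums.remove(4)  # [33, -4, 8, 3, 86]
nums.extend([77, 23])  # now [33, -4, 8, 3, 86, 77, 23]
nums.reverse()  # [23, 77, 86, 3, 8, -4, 33]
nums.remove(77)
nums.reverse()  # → [33, -4, 8, 3, 86, 23]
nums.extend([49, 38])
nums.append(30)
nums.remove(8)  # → [33, -4, 3, 86, 23, 49, 38, 30]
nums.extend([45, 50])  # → [33, -4, 3, 86, 23, 49, 38, 30, 45, 50]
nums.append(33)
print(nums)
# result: [33, -4, 3, 86, 23, 49, 38, 30, 45, 50, 33]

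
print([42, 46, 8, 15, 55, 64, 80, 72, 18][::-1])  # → [18, 72, 80, 64, 55, 15, 8, 46, 42]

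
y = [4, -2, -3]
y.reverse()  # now [-3, -2, 4]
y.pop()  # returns 4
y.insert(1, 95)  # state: [-3, 95, -2]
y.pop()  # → -2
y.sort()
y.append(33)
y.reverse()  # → [33, 95, -3]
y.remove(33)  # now [95, -3]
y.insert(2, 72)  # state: [95, -3, 72]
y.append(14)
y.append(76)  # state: [95, -3, 72, 14, 76]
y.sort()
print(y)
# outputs [-3, 14, 72, 76, 95]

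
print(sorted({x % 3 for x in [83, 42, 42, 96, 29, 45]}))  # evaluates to [0, 2]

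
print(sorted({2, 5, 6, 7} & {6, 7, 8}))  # [6, 7]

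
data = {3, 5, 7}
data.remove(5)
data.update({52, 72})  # {3, 7, 52, 72}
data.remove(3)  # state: {7, 52, 72}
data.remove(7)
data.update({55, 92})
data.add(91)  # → {52, 55, 72, 91, 92}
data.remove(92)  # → {52, 55, 72, 91}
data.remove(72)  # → {52, 55, 91}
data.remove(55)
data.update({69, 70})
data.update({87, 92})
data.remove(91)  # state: {52, 69, 70, 87, 92}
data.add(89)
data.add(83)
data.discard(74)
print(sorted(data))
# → [52, 69, 70, 83, 87, 89, 92]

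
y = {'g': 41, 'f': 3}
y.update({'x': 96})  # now {'g': 41, 'f': 3, 'x': 96}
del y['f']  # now {'g': 41, 'x': 96}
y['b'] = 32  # {'g': 41, 'x': 96, 'b': 32}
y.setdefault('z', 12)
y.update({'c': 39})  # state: {'g': 41, 'x': 96, 'b': 32, 'z': 12, 'c': 39}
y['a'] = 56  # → {'g': 41, 'x': 96, 'b': 32, 'z': 12, 'c': 39, 'a': 56}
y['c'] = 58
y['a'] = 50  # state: {'g': 41, 'x': 96, 'b': 32, 'z': 12, 'c': 58, 'a': 50}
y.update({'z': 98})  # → {'g': 41, 'x': 96, 'b': 32, 'z': 98, 'c': 58, 'a': 50}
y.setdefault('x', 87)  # 96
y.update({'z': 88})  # {'g': 41, 'x': 96, 'b': 32, 'z': 88, 'c': 58, 'a': 50}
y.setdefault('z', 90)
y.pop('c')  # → 58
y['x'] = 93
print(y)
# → {'g': 41, 'x': 93, 'b': 32, 'z': 88, 'a': 50}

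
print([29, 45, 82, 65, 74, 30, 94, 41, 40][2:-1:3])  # [82, 30]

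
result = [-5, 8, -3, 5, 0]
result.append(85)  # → [-5, 8, -3, 5, 0, 85]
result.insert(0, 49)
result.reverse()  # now [85, 0, 5, -3, 8, -5, 49]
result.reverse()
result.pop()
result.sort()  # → [-5, -3, 0, 5, 8, 49]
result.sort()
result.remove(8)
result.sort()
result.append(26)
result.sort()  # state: [-5, -3, 0, 5, 26, 49]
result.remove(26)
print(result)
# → [-5, -3, 0, 5, 49]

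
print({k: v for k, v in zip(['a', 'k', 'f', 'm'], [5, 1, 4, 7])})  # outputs {'a': 5, 'k': 1, 'f': 4, 'm': 7}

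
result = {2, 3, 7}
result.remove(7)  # {2, 3}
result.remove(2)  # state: {3}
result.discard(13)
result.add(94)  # {3, 94}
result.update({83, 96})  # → {3, 83, 94, 96}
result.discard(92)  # {3, 83, 94, 96}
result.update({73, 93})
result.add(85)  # {3, 73, 83, 85, 93, 94, 96}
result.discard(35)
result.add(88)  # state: {3, 73, 83, 85, 88, 93, 94, 96}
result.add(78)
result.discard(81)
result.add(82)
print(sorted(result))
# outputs [3, 73, 78, 82, 83, 85, 88, 93, 94, 96]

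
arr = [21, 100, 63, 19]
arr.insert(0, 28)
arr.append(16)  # [28, 21, 100, 63, 19, 16]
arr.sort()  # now [16, 19, 21, 28, 63, 100]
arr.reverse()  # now [100, 63, 28, 21, 19, 16]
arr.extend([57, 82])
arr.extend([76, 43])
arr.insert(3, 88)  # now [100, 63, 28, 88, 21, 19, 16, 57, 82, 76, 43]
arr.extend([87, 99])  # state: [100, 63, 28, 88, 21, 19, 16, 57, 82, 76, 43, 87, 99]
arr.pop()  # 99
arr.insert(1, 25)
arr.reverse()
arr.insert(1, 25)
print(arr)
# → [87, 25, 43, 76, 82, 57, 16, 19, 21, 88, 28, 63, 25, 100]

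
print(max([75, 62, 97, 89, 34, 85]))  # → 97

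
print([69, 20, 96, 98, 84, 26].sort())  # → None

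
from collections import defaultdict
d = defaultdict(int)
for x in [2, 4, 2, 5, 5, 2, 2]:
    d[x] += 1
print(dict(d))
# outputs {2: 4, 4: 1, 5: 2}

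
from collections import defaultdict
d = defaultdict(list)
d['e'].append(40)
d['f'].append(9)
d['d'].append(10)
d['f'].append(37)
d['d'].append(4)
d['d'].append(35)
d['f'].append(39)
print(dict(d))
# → {'e': [40], 'f': [9, 37, 39], 'd': [10, 4, 35]}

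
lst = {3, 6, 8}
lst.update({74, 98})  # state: {3, 6, 8, 74, 98}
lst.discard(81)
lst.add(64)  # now {3, 6, 8, 64, 74, 98}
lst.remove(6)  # {3, 8, 64, 74, 98}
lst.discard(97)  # {3, 8, 64, 74, 98}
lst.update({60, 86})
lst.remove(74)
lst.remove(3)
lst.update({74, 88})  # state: {8, 60, 64, 74, 86, 88, 98}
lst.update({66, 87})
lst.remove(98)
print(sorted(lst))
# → [8, 60, 64, 66, 74, 86, 87, 88]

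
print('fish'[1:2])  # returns i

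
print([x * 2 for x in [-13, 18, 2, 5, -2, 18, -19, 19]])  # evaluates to [-26, 36, 4, 10, -4, 36, -38, 38]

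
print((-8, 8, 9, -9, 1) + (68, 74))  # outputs (-8, 8, 9, -9, 1, 68, 74)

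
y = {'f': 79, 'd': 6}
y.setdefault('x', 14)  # 14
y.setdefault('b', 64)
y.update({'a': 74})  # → {'f': 79, 'd': 6, 'x': 14, 'b': 64, 'a': 74}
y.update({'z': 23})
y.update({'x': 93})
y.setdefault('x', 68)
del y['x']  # {'f': 79, 'd': 6, 'b': 64, 'a': 74, 'z': 23}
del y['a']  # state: {'f': 79, 'd': 6, 'b': 64, 'z': 23}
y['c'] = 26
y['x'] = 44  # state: {'f': 79, 'd': 6, 'b': 64, 'z': 23, 'c': 26, 'x': 44}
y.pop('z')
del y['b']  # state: {'f': 79, 'd': 6, 'c': 26, 'x': 44}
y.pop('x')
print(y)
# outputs {'f': 79, 'd': 6, 'c': 26}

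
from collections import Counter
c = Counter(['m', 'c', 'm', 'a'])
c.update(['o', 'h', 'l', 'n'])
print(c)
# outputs Counter({'m': 2, 'c': 1, 'a': 1, 'o': 1, 'h': 1, 'l': 1, 'n': 1})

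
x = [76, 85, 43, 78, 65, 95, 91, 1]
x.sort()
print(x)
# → [1, 43, 65, 76, 78, 85, 91, 95]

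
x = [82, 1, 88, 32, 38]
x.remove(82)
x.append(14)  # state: [1, 88, 32, 38, 14]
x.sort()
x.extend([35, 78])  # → [1, 14, 32, 38, 88, 35, 78]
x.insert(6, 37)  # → [1, 14, 32, 38, 88, 35, 37, 78]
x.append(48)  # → [1, 14, 32, 38, 88, 35, 37, 78, 48]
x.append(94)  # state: [1, 14, 32, 38, 88, 35, 37, 78, 48, 94]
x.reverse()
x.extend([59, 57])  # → [94, 48, 78, 37, 35, 88, 38, 32, 14, 1, 59, 57]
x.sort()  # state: [1, 14, 32, 35, 37, 38, 48, 57, 59, 78, 88, 94]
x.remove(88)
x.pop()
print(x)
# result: [1, 14, 32, 35, 37, 38, 48, 57, 59, 78]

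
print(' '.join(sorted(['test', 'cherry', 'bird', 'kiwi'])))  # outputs bird cherry kiwi test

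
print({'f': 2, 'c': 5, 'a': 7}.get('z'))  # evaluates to None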